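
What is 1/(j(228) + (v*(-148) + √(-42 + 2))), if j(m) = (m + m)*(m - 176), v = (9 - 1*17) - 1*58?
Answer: 837/28022761 - I*√10/560455220 ≈ 2.9869e-5 - 5.6423e-9*I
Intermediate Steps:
v = -66 (v = (9 - 17) - 58 = -8 - 58 = -66)
j(m) = 2*m*(-176 + m) (j(m) = (2*m)*(-176 + m) = 2*m*(-176 + m))
1/(j(228) + (v*(-148) + √(-42 + 2))) = 1/(2*228*(-176 + 228) + (-66*(-148) + √(-42 + 2))) = 1/(2*228*52 + (9768 + √(-40))) = 1/(23712 + (9768 + 2*I*√10)) = 1/(33480 + 2*I*√10)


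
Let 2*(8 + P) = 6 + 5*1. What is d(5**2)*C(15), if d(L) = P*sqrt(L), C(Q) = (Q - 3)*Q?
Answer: -2250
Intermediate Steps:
C(Q) = Q*(-3 + Q) (C(Q) = (-3 + Q)*Q = Q*(-3 + Q))
P = -5/2 (P = -8 + (6 + 5*1)/2 = -8 + (6 + 5)/2 = -8 + (1/2)*11 = -8 + 11/2 = -5/2 ≈ -2.5000)
d(L) = -5*sqrt(L)/2
d(5**2)*C(15) = (-5*sqrt(5**2)/2)*(15*(-3 + 15)) = (-5*sqrt(25)/2)*(15*12) = -5/2*5*180 = -25/2*180 = -2250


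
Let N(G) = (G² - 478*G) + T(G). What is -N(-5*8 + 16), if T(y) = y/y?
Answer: -12049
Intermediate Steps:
T(y) = 1
N(G) = 1 + G² - 478*G (N(G) = (G² - 478*G) + 1 = 1 + G² - 478*G)
-N(-5*8 + 16) = -(1 + (-5*8 + 16)² - 478*(-5*8 + 16)) = -(1 + (-40 + 16)² - 478*(-40 + 16)) = -(1 + (-24)² - 478*(-24)) = -(1 + 576 + 11472) = -1*12049 = -12049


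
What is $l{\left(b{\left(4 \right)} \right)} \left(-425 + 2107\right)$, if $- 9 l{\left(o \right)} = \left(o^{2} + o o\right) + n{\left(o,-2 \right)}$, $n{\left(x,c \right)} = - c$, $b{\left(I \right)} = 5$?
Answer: $- \frac{87464}{9} \approx -9718.2$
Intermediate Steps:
$l{\left(o \right)} = - \frac{2}{9} - \frac{2 o^{2}}{9}$ ($l{\left(o \right)} = - \frac{\left(o^{2} + o o\right) - -2}{9} = - \frac{\left(o^{2} + o^{2}\right) + 2}{9} = - \frac{2 o^{2} + 2}{9} = - \frac{2 + 2 o^{2}}{9} = - \frac{2}{9} - \frac{2 o^{2}}{9}$)
$l{\left(b{\left(4 \right)} \right)} \left(-425 + 2107\right) = \left(- \frac{2}{9} - \frac{2 \cdot 5^{2}}{9}\right) \left(-425 + 2107\right) = \left(- \frac{2}{9} - \frac{50}{9}\right) 1682 = \left(- \frac{52}{9}\right) 1682 = - \frac{87464}{9}$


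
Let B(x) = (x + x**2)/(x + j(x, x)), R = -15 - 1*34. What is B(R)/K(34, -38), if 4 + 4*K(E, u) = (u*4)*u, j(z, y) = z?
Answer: -8/481 ≈ -0.016632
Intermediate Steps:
R = -49 (R = -15 - 34 = -49)
K(E, u) = -1 + u**2 (K(E, u) = -1 + ((u*4)*u)/4 = -1 + ((4*u)*u)/4 = -1 + (4*u**2)/4 = -1 + u**2)
B(x) = (x + x**2)/(2*x) (B(x) = (x + x**2)/(x + x) = (x + x**2)/((2*x)) = (x + x**2)*(1/(2*x)) = (x + x**2)/(2*x))
B(R)/K(34, -38) = (1/2 + (1/2)*(-49))/(-1 + (-38)**2) = (1/2 - 49/2)/(-1 + 1444) = -24/1443 = -24*1/1443 = -8/481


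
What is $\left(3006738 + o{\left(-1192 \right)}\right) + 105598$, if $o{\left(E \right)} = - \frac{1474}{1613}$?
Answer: $\frac{5020196494}{1613} \approx 3.1123 \cdot 10^{6}$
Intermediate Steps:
$o{\left(E \right)} = - \frac{1474}{1613}$ ($o{\left(E \right)} = \left(-1474\right) \frac{1}{1613} = - \frac{1474}{1613}$)
$\left(3006738 + o{\left(-1192 \right)}\right) + 105598 = \left(3006738 - \frac{1474}{1613}\right) + 105598 = \frac{4849866920}{1613} + 105598 = \frac{5020196494}{1613}$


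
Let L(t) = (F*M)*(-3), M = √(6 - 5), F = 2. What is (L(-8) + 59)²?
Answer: 2809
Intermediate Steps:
M = 1 (M = √1 = 1)
L(t) = -6 (L(t) = (2*1)*(-3) = 2*(-3) = -6)
(L(-8) + 59)² = (-6 + 59)² = 53² = 2809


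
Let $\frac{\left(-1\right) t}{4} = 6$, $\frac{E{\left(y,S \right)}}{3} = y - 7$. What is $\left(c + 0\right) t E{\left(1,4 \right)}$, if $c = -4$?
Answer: $-1728$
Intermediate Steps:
$E{\left(y,S \right)} = -21 + 3 y$ ($E{\left(y,S \right)} = 3 \left(y - 7\right) = 3 \left(-7 + y\right) = -21 + 3 y$)
$t = -24$ ($t = \left(-4\right) 6 = -24$)
$\left(c + 0\right) t E{\left(1,4 \right)} = \left(-4 + 0\right) \left(-24\right) \left(-21 + 3 \cdot 1\right) = \left(-4\right) \left(-24\right) \left(-21 + 3\right) = 96 \left(-18\right) = -1728$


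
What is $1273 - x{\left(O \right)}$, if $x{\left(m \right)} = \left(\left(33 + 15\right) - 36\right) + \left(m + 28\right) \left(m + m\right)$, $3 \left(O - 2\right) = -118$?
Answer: $\frac{5077}{9} \approx 564.11$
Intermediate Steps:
$O = - \frac{112}{3}$ ($O = 2 + \frac{1}{3} \left(-118\right) = 2 - \frac{118}{3} = - \frac{112}{3} \approx -37.333$)
$x{\left(m \right)} = 12 + 2 m \left(28 + m\right)$ ($x{\left(m \right)} = \left(48 - 36\right) + \left(28 + m\right) 2 m = 12 + 2 m \left(28 + m\right)$)
$1273 - x{\left(O \right)} = 1273 - \left(12 + 2 \left(- \frac{112}{3}\right)^{2} + 56 \left(- \frac{112}{3}\right)\right) = 1273 - \left(12 + 2 \cdot \frac{12544}{9} - \frac{6272}{3}\right) = 1273 - \left(12 + \frac{25088}{9} - \frac{6272}{3}\right) = 1273 - \frac{6380}{9} = \frac{5077}{9}$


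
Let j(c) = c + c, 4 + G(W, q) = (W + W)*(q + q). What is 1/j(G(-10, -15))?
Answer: 1/1192 ≈ 0.00083893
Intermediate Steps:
G(W, q) = -4 + 4*W*q (G(W, q) = -4 + (W + W)*(q + q) = -4 + (2*W)*(2*q) = -4 + 4*W*q)
j(c) = 2*c
1/j(G(-10, -15)) = 1/(2*(-4 + 4*(-10)*(-15))) = 1/(2*(-4 + 600)) = 1/(2*596) = 1/1192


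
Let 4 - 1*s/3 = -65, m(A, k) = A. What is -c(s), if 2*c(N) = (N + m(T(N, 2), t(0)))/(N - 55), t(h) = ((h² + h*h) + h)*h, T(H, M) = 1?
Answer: -13/19 ≈ -0.68421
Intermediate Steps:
t(h) = h*(h + 2*h²) (t(h) = ((h² + h²) + h)*h = (2*h² + h)*h = (h + 2*h²)*h = h*(h + 2*h²))
s = 207 (s = 12 - 3*(-65) = 12 + 195 = 207)
c(N) = (1 + N)/(2*(-55 + N)) (c(N) = ((N + 1)/(N - 55))/2 = ((1 + N)/(-55 + N))/2 = (1 + N)/(2*(-55 + N)))
-c(s) = -(1 + 207)/(2*(-55 + 207)) = -208/(2*152) = -1*13/19 = -13/19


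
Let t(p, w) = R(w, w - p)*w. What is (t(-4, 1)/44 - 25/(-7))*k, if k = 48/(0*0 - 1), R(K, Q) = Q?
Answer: -13620/77 ≈ -176.88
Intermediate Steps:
t(p, w) = w*(w - p) (t(p, w) = (w - p)*w = w*(w - p))
k = -48 (k = 48/(0 - 1) = 48/(-1) = 48*(-1) = -48)
(t(-4, 1)/44 - 25/(-7))*k = ((1*(1 - 1*(-4)))/44 - 25/(-7))*(-48) = ((1*(1 + 4))*(1/44) - 25*(-⅐))*(-48) = ((1*5)*(1/44) + 25/7)*(-48) = (5*(1/44) + 25/7)*(-48) = (5/44 + 25/7)*(-48) = (1135/308)*(-48) = -13620/77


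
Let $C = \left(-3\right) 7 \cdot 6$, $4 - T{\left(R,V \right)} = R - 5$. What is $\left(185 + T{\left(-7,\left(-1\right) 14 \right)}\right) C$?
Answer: $-25326$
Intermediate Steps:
$T{\left(R,V \right)} = 9 - R$ ($T{\left(R,V \right)} = 4 - \left(R - 5\right) = 4 - \left(-5 + R\right) = 9 - R$)
$C = -126$ ($C = \left(-21\right) 6 = -126$)
$\left(185 + T{\left(-7,\left(-1\right) 14 \right)}\right) C = \left(185 + \left(9 - -7\right)\right) \left(-126\right) = \left(185 + \left(9 + 7\right)\right) \left(-126\right) = \left(185 + 16\right) \left(-126\right) = 201 \left(-126\right) = -25326$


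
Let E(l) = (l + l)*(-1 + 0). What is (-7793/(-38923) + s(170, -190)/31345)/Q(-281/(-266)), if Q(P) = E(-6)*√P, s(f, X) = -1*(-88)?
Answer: 82565603*√74746/1371326572940 ≈ 0.016461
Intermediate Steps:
E(l) = -2*l (E(l) = (2*l)*(-1) = -2*l)
s(f, X) = 88
Q(P) = 12*√P (Q(P) = (-2*(-6))*√P = 12*√P)
(-7793/(-38923) + s(170, -190)/31345)/Q(-281/(-266)) = (-7793/(-38923) + 88/31345)/((12*√(-281/(-266)))) = (-7793*(-1/38923) + 88*(1/31345))/((12*√(-281*(-1/266)))) = (7793/38923 + 88/31345)/((12*√(281/266))) = 247696809/(1220041435*((12*(√74746/266)))) = 247696809/(1220041435*((6*√74746/133))) = 247696809*(√74746/3372)/1220041435 = 82565603*√74746/1371326572940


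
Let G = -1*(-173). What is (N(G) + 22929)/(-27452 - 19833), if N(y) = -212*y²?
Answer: 6322019/47285 ≈ 133.70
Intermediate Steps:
G = 173
(N(G) + 22929)/(-27452 - 19833) = (-212*173² + 22929)/(-27452 - 19833) = (-212*29929 + 22929)/(-47285) = (-6344948 + 22929)*(-1/47285) = -6322019*(-1/47285) = 6322019/47285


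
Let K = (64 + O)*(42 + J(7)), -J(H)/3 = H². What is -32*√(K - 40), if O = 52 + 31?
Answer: -160*I*√619 ≈ -3980.8*I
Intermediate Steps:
O = 83
J(H) = -3*H²
K = -15435 (K = (64 + 83)*(42 - 3*7²) = 147*(42 - 3*49) = 147*(42 - 147) = 147*(-105) = -15435)
-32*√(K - 40) = -32*√(-15435 - 40) = -160*I*√619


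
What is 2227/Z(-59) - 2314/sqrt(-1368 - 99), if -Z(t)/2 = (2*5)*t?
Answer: 2227/1180 + 2314*I*sqrt(163)/489 ≈ 1.8873 + 60.415*I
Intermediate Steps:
Z(t) = -20*t (Z(t) = -2*2*5*t = -20*t)
2227/Z(-59) - 2314/sqrt(-1368 - 99) = 2227/((-20*(-59))) - 2314/sqrt(-1368 - 99) = 2227/1180 - 2314*(-I*sqrt(163)/489) = 2227*(1/1180) - 2314*(-I*sqrt(163)/489) = 2227/1180 - (-2314)*I*sqrt(163)/489 = 2227/1180 + 2314*I*sqrt(163)/489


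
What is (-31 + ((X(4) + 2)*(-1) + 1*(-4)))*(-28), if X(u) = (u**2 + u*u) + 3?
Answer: 2016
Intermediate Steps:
X(u) = 3 + 2*u**2 (X(u) = (u**2 + u**2) + 3 = 2*u**2 + 3 = 3 + 2*u**2)
(-31 + ((X(4) + 2)*(-1) + 1*(-4)))*(-28) = (-31 + (((3 + 2*4**2) + 2)*(-1) + 1*(-4)))*(-28) = (-31 + (((3 + 2*16) + 2)*(-1) - 4))*(-28) = (-31 + (((3 + 32) + 2)*(-1) - 4))*(-28) = (-31 + ((35 + 2)*(-1) - 4))*(-28) = (-31 + (37*(-1) - 4))*(-28) = (-31 + (-37 - 4))*(-28) = (-31 - 41)*(-28) = -72*(-28) = 2016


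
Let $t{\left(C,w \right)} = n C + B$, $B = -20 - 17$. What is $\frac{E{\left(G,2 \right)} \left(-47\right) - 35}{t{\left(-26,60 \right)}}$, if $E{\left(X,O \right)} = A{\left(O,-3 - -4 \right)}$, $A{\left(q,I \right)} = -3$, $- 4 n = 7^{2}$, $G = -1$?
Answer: $\frac{212}{563} \approx 0.37655$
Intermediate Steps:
$n = - \frac{49}{4}$ ($n = - \frac{7^{2}}{4} = \left(- \frac{1}{4}\right) 49 = - \frac{49}{4} \approx -12.25$)
$E{\left(X,O \right)} = -3$
$B = -37$ ($B = -20 - 17 = -37$)
$t{\left(C,w \right)} = -37 - \frac{49 C}{4}$ ($t{\left(C,w \right)} = - \frac{49 C}{4} - 37 = -37 - \frac{49 C}{4}$)
$\frac{E{\left(G,2 \right)} \left(-47\right) - 35}{t{\left(-26,60 \right)}} = \frac{\left(-3\right) \left(-47\right) - 35}{-37 - - \frac{637}{2}} = \frac{141 - 35}{-37 + \frac{637}{2}} = \frac{106}{\frac{563}{2}} = 106 \cdot \frac{2}{563} = \frac{212}{563}$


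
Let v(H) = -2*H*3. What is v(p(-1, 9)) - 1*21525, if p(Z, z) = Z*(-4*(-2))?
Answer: -21477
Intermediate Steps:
p(Z, z) = 8*Z (p(Z, z) = Z*8 = 8*Z)
v(H) = -6*H
v(p(-1, 9)) - 1*21525 = -48*(-1) - 1*21525 = -6*(-8) - 21525 = 48 - 21525 = -21477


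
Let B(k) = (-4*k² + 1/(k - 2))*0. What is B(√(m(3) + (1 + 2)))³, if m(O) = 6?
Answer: 0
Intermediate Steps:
B(k) = 0 (B(k) = (-4*k² + 1/(-2 + k))*0 = (1/(-2 + k) - 4*k²)*0 = 0)
B(√(m(3) + (1 + 2)))³ = 0³ = 0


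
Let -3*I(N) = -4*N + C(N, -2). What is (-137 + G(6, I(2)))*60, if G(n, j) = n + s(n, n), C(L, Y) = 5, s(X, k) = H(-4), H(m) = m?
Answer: -8100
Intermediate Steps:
s(X, k) = -4
I(N) = -5/3 + 4*N/3 (I(N) = -(-4*N + 5)/3 = -(5 - 4*N)/3 = -5/3 + 4*N/3)
G(n, j) = -4 + n (G(n, j) = n - 4 = -4 + n)
(-137 + G(6, I(2)))*60 = (-137 + (-4 + 6))*60 = (-137 + 2)*60 = -135*60 = -8100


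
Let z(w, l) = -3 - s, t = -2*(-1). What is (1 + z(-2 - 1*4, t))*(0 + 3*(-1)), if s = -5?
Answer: -9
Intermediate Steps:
t = 2
z(w, l) = 2 (z(w, l) = -3 - 1*(-5) = -3 + 5 = 2)
(1 + z(-2 - 1*4, t))*(0 + 3*(-1)) = (1 + 2)*(0 + 3*(-1)) = 3*(0 - 3) = 3*(-3) = -9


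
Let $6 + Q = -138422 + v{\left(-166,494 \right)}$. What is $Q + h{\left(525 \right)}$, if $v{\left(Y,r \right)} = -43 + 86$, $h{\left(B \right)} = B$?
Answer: $-137860$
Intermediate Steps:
$v{\left(Y,r \right)} = 43$
$Q = -138385$ ($Q = -6 + \left(-138422 + 43\right) = -6 - 138379 = -138385$)
$Q + h{\left(525 \right)} = -138385 + 525 = -137860$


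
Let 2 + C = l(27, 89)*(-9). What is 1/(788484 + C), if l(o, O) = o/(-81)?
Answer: 1/788485 ≈ 1.2683e-6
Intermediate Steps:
l(o, O) = -o/81 (l(o, O) = o*(-1/81) = -o/81)
C = 1 (C = -2 - 1/81*27*(-9) = -2 - 1/3*(-9) = -2 + 3 = 1)
1/(788484 + C) = 1/(788484 + 1) = 1/788485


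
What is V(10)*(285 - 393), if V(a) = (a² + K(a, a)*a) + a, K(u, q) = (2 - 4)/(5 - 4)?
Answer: -9720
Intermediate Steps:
K(u, q) = -2 (K(u, q) = -2/1 = -2*1 = -2)
V(a) = a² - a (V(a) = (a² - 2*a) + a = a² - a)
V(10)*(285 - 393) = (10*(-1 + 10))*(285 - 393) = (10*9)*(-108) = 90*(-108) = -9720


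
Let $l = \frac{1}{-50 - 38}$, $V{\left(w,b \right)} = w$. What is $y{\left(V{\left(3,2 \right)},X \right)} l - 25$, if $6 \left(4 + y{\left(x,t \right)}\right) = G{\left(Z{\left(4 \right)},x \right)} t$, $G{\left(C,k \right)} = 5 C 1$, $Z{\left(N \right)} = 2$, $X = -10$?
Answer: $- \frac{3269}{132} \approx -24.765$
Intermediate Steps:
$G{\left(C,k \right)} = 5 C$
$y{\left(x,t \right)} = -4 + \frac{5 t}{3}$ ($y{\left(x,t \right)} = -4 + \frac{5 \cdot 2 t}{6} = -4 + \frac{10 t}{6} = -4 + \frac{5 t}{3}$)
$l = - \frac{1}{88}$ ($l = \frac{1}{-88} = - \frac{1}{88} \approx -0.011364$)
$y{\left(V{\left(3,2 \right)},X \right)} l - 25 = \left(-4 + \frac{5}{3} \left(-10\right)\right) \left(- \frac{1}{88}\right) - 25 = \left(-4 - \frac{50}{3}\right) \left(- \frac{1}{88}\right) - 25 = \left(- \frac{62}{3}\right) \left(- \frac{1}{88}\right) - 25 = \frac{31}{132} - 25 = - \frac{3269}{132}$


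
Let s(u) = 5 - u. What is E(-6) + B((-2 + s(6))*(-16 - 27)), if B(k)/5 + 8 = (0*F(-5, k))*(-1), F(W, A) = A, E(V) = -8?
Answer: -48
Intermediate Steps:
B(k) = -40 (B(k) = -40 + 5*((0*k)*(-1)) = -40 + 5*(0*(-1)) = -40 + 5*0 = -40 + 0 = -40)
E(-6) + B((-2 + s(6))*(-16 - 27)) = -8 - 40 = -48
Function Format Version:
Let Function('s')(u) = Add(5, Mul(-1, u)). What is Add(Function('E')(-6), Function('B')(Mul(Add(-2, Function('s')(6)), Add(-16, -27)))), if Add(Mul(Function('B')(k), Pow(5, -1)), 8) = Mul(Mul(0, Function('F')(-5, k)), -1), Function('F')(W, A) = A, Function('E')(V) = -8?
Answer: -48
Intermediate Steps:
Function('B')(k) = -40 (Function('B')(k) = Add(-40, Mul(5, Mul(Mul(0, k), -1))) = Add(-40, Mul(5, Mul(0, -1))) = Add(-40, Mul(5, 0)) = Add(-40, 0) = -40)
Add(Function('E')(-6), Function('B')(Mul(Add(-2, Function('s')(6)), Add(-16, -27)))) = Add(-8, -40) = -48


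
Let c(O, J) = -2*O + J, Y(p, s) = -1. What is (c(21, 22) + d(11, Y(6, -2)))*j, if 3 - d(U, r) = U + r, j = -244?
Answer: 6588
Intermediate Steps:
c(O, J) = J - 2*O
d(U, r) = 3 - U - r (d(U, r) = 3 - (U + r) = 3 + (-U - r) = 3 - U - r)
(c(21, 22) + d(11, Y(6, -2)))*j = ((22 - 2*21) + (3 - 1*11 - 1*(-1)))*(-244) = ((22 - 42) + (3 - 11 + 1))*(-244) = (-20 - 7)*(-244) = -27*(-244) = 6588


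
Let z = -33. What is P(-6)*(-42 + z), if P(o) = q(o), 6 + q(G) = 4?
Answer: 150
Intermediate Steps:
q(G) = -2 (q(G) = -6 + 4 = -2)
P(o) = -2
P(-6)*(-42 + z) = -2*(-42 - 33) = -2*(-75) = 150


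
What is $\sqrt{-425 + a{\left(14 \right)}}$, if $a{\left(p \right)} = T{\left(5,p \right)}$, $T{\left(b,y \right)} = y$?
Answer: $i \sqrt{411} \approx 20.273 i$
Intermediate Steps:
$a{\left(p \right)} = p$
$\sqrt{-425 + a{\left(14 \right)}} = \sqrt{-425 + 14} = \sqrt{-411} = i \sqrt{411}$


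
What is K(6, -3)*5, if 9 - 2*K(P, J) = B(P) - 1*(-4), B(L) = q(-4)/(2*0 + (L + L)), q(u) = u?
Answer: 40/3 ≈ 13.333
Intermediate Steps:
B(L) = -2/L (B(L) = -4/(2*0 + (L + L)) = -4/(0 + 2*L) = -4*1/(2*L) = -2/L)
K(P, J) = 5/2 + 1/P (K(P, J) = 9/2 - (-2/P - 1*(-4))/2 = 9/2 - (-2/P + 4)/2 = 9/2 - (4 - 2/P)/2 = 9/2 + (-2 + 1/P) = 5/2 + 1/P)
K(6, -3)*5 = (5/2 + 1/6)*5 = (8/3)*5 = 40/3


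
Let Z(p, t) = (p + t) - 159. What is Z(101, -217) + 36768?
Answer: 36493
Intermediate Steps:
Z(p, t) = -159 + p + t
Z(101, -217) + 36768 = (-159 + 101 - 217) + 36768 = -275 + 36768 = 36493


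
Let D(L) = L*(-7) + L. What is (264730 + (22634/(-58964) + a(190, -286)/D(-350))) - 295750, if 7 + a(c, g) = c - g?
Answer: -137180455903/4422300 ≈ -31020.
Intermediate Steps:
a(c, g) = -7 + c - g (a(c, g) = -7 + (c - g) = -7 + c - g)
D(L) = -6*L (D(L) = -7*L + L = -6*L)
(264730 + (22634/(-58964) + a(190, -286)/D(-350))) - 295750 = (264730 + (22634/(-58964) + (-7 + 190 - 1*(-286))/((-6*(-350))))) - 295750 = (264730 + (22634*(-1/58964) + (-7 + 190 + 286)/2100)) - 295750 = (264730 + (-11317/29482 + 469*(1/2100))) - 295750 = (264730 + (-11317/29482 + 67/300)) - 295750 = (264730 - 709903/4422300) - 295750 = 1170714769097/4422300 - 295750 = -137180455903/4422300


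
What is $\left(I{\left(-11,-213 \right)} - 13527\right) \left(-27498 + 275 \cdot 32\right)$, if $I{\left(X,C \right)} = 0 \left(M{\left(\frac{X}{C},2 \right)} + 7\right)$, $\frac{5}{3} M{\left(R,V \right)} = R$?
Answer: $252927846$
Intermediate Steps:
$M{\left(R,V \right)} = \frac{3 R}{5}$
$I{\left(X,C \right)} = 0$ ($I{\left(X,C \right)} = 0 \left(\frac{3 \frac{X}{C}}{5} + 7\right) = 0 \left(\frac{3 X}{5 C} + 7\right) = 0 \left(7 + \frac{3 X}{5 C}\right) = 0$)
$\left(I{\left(-11,-213 \right)} - 13527\right) \left(-27498 + 275 \cdot 32\right) = \left(0 - 13527\right) \left(-27498 + 275 \cdot 32\right) = - 13527 \left(-27498 + 8800\right) = \left(-13527\right) \left(-18698\right) = 252927846$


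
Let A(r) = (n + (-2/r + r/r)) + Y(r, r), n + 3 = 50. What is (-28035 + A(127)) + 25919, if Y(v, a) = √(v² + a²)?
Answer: -262638/127 + 127*√2 ≈ -1888.4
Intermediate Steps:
n = 47 (n = -3 + 50 = 47)
Y(v, a) = √(a² + v²)
A(r) = 48 - 2/r + √2*√(r²) (A(r) = (47 + (-2/r + r/r)) + √(r² + r²) = (47 + (-2/r + 1)) + √(2*r²) = (47 + (1 - 2/r)) + √2*√(r²) = (48 - 2/r) + √2*√(r²) = 48 - 2/r + √2*√(r²))
(-28035 + A(127)) + 25919 = (-28035 + (48 - 2/127 + √2*√(127²))) + 25919 = (-28035 + (48 - 2*1/127 + √2*√16129)) + 25919 = (-28035 + (48 - 2/127 + √2*127)) + 25919 = (-28035 + (48 - 2/127 + 127*√2)) + 25919 = (-28035 + (6094/127 + 127*√2)) + 25919 = (-3554351/127 + 127*√2) + 25919 = -262638/127 + 127*√2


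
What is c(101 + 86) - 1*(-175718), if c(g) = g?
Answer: 175905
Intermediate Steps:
c(101 + 86) - 1*(-175718) = (101 + 86) - 1*(-175718) = 187 + 175718 = 175905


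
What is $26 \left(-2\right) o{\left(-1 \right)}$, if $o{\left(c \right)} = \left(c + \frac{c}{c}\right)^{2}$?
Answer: $0$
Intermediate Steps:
$o{\left(c \right)} = \left(1 + c\right)^{2}$ ($o{\left(c \right)} = \left(c + 1\right)^{2} = \left(1 + c\right)^{2}$)
$26 \left(-2\right) o{\left(-1 \right)} = 26 \left(-2\right) \left(1 - 1\right)^{2} = - 52 \cdot 0^{2} = \left(-52\right) 0 = 0$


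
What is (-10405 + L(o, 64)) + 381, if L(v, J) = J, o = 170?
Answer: -9960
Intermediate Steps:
(-10405 + L(o, 64)) + 381 = (-10405 + 64) + 381 = -10341 + 381 = -9960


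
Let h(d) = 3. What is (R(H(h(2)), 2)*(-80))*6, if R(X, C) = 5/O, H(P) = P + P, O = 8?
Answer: -300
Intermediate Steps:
H(P) = 2*P
R(X, C) = 5/8
(R(H(h(2)), 2)*(-80))*6 = ((5/8)*(-80))*6 = -50*6 = -300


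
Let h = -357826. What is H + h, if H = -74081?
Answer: -431907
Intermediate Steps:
H + h = -74081 - 357826 = -431907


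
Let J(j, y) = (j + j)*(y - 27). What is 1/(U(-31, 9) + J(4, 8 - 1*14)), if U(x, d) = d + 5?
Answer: -1/250 ≈ -0.0040000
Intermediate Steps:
U(x, d) = 5 + d
J(j, y) = 2*j*(-27 + y) (J(j, y) = (2*j)*(-27 + y) = 2*j*(-27 + y))
1/(U(-31, 9) + J(4, 8 - 1*14)) = 1/((5 + 9) + 2*4*(-27 + (8 - 1*14))) = 1/(14 + 2*4*(-27 + (8 - 14))) = 1/(14 + 2*4*(-27 - 6)) = 1/(14 + 2*4*(-33)) = 1/(14 - 264) = 1/(-250) = -1/250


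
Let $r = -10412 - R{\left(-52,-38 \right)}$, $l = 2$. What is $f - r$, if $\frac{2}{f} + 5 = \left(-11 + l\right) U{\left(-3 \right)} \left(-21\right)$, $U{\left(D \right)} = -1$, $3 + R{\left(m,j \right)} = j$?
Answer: $\frac{1005986}{97} \approx 10371.0$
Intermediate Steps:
$R{\left(m,j \right)} = -3 + j$
$r = -10371$ ($r = -10412 - \left(-3 - 38\right) = -10412 - -41 = -10412 + 41 = -10371$)
$f = - \frac{1}{97}$ ($f = \frac{2}{-5 + \left(-11 + 2\right) \left(-1\right) \left(-21\right)} = \frac{2}{-5 + \left(-9\right) \left(-1\right) \left(-21\right)} = \frac{2}{-5 + 9 \left(-21\right)} = \frac{2}{-5 - 189} = \frac{2}{-194} = 2 \left(- \frac{1}{194}\right) = - \frac{1}{97} \approx -0.010309$)
$f - r = - \frac{1}{97} - -10371 = - \frac{1}{97} + 10371 = \frac{1005986}{97}$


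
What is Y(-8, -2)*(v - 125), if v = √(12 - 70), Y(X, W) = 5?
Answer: -625 + 5*I*√58 ≈ -625.0 + 38.079*I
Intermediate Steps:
v = I*√58 (v = √(-58) = I*√58 ≈ 7.6158*I)
Y(-8, -2)*(v - 125) = 5*(I*√58 - 125) = 5*(-125 + I*√58) = -625 + 5*I*√58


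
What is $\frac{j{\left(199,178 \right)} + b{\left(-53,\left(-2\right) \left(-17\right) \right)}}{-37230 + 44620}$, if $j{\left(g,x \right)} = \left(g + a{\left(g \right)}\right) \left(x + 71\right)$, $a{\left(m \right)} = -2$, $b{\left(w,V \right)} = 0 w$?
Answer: $\frac{49053}{7390} \approx 6.6378$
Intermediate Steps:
$b{\left(w,V \right)} = 0$
$j{\left(g,x \right)} = \left(-2 + g\right) \left(71 + x\right)$ ($j{\left(g,x \right)} = \left(g - 2\right) \left(x + 71\right) = \left(-2 + g\right) \left(71 + x\right)$)
$\frac{j{\left(199,178 \right)} + b{\left(-53,\left(-2\right) \left(-17\right) \right)}}{-37230 + 44620} = \frac{\left(-142 - 356 + 71 \cdot 199 + 199 \cdot 178\right) + 0}{-37230 + 44620} = \frac{\left(-142 - 356 + 14129 + 35422\right) + 0}{7390} = \left(49053 + 0\right) \frac{1}{7390} = 49053 \cdot \frac{1}{7390} = \frac{49053}{7390}$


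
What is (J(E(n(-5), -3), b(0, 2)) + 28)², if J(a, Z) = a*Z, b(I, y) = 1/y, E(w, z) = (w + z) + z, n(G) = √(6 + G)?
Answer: 2601/4 ≈ 650.25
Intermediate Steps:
E(w, z) = w + 2*z
J(a, Z) = Z*a
(J(E(n(-5), -3), b(0, 2)) + 28)² = ((√(6 - 5) + 2*(-3))/2 + 28)² = ((√1 - 6)/2 + 28)² = ((1 - 6)/2 + 28)² = ((½)*(-5) + 28)² = (-5/2 + 28)² = (51/2)² = 2601/4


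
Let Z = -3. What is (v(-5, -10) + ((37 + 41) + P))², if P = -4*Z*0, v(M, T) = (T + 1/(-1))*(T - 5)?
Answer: 59049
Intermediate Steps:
v(M, T) = (-1 + T)*(-5 + T) (v(M, T) = (T - 1)*(-5 + T) = (-1 + T)*(-5 + T))
P = 0 (P = -4*(-3)*0 = 12*0 = 0)
(v(-5, -10) + ((37 + 41) + P))² = ((5 + (-10)² - 6*(-10)) + ((37 + 41) + 0))² = ((5 + 100 + 60) + (78 + 0))² = (165 + 78)² = 243² = 59049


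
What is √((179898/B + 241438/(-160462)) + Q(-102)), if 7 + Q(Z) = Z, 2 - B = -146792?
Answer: I*√3789468102272726339909/5888714707 ≈ 10.454*I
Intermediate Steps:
B = 146794 (B = 2 - 1*(-146792) = 2 + 146792 = 146794)
Q(Z) = -7 + Z
√((179898/B + 241438/(-160462)) + Q(-102)) = √((179898/146794 + 241438/(-160462)) + (-7 - 102)) = √((179898*(1/146794) + 241438*(-1/160462)) - 109) = √((89949/73397 - 120719/80231) - 109) = √(-1643714224/5888714707 - 109) = √(-643513617287/5888714707) = I*√3789468102272726339909/5888714707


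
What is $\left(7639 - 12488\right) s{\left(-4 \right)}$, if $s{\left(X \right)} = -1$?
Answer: $4849$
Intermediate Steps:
$\left(7639 - 12488\right) s{\left(-4 \right)} = \left(7639 - 12488\right) \left(-1\right) = \left(-4849\right) \left(-1\right) = 4849$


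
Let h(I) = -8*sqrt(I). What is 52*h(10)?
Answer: -416*sqrt(10) ≈ -1315.5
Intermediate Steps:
52*h(10) = 52*(-8*sqrt(10)) = -416*sqrt(10)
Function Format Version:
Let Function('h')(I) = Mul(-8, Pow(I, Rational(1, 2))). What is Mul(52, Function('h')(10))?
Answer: Mul(-416, Pow(10, Rational(1, 2))) ≈ -1315.5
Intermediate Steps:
Mul(52, Function('h')(10)) = Mul(52, Mul(-8, Pow(10, Rational(1, 2)))) = Mul(-416, Pow(10, Rational(1, 2)))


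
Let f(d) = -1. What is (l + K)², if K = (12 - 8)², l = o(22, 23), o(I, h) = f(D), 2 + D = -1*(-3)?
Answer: 225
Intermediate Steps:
D = 1 (D = -2 - 1*(-3) = -2 + 3 = 1)
o(I, h) = -1
l = -1
K = 16 (K = 4² = 16)
(l + K)² = (-1 + 16)² = 15² = 225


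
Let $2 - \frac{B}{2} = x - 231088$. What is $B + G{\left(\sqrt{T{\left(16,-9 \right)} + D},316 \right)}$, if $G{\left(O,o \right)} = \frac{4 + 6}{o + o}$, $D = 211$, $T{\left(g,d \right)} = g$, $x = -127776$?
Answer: $\frac{226803317}{316} \approx 7.1773 \cdot 10^{5}$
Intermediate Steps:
$G{\left(O,o \right)} = \frac{5}{o}$ ($G{\left(O,o \right)} = \frac{10}{2 o} = 10 \frac{1}{2 o} = \frac{5}{o}$)
$B = 717732$ ($B = 4 - 2 \left(-127776 - 231088\right) = 4 - -717728 = 4 + 717728 = 717732$)
$B + G{\left(\sqrt{T{\left(16,-9 \right)} + D},316 \right)} = 717732 + \frac{5}{316} = \frac{226803317}{316}$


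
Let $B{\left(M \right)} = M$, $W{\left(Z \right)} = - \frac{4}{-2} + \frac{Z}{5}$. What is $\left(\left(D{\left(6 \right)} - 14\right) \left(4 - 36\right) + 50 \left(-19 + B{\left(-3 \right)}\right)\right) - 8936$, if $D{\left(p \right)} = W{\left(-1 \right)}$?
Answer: $- \frac{48228}{5} \approx -9645.6$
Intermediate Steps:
$W{\left(Z \right)} = 2 + \frac{Z}{5}$ ($W{\left(Z \right)} = \left(-4\right) \left(- \frac{1}{2}\right) + Z \frac{1}{5} = 2 + \frac{Z}{5}$)
$D{\left(p \right)} = \frac{9}{5}$ ($D{\left(p \right)} = 2 + \frac{1}{5} \left(-1\right) = 2 - \frac{1}{5} = \frac{9}{5}$)
$\left(\left(D{\left(6 \right)} - 14\right) \left(4 - 36\right) + 50 \left(-19 + B{\left(-3 \right)}\right)\right) - 8936 = \left(\left(\frac{9}{5} - 14\right) \left(4 - 36\right) + 50 \left(-19 - 3\right)\right) - 8936 = \left(\left(- \frac{61}{5}\right) \left(-32\right) + 50 \left(-22\right)\right) - 8936 = \left(\frac{1952}{5} - 1100\right) - 8936 = - \frac{3548}{5} - 8936 = - \frac{48228}{5}$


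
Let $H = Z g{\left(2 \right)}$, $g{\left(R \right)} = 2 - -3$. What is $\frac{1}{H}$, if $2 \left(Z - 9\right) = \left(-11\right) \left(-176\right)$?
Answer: $\frac{1}{4885} \approx 0.00020471$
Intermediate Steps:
$Z = 977$ ($Z = 9 + \frac{\left(-11\right) \left(-176\right)}{2} = 9 + \frac{1}{2} \cdot 1936 = 9 + 968 = 977$)
$g{\left(R \right)} = 5$ ($g{\left(R \right)} = 2 + 3 = 5$)
$H = 4885$ ($H = 977 \cdot 5 = 4885$)
$\frac{1}{H} = \frac{1}{4885}$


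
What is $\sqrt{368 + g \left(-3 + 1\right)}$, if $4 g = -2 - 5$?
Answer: $\frac{\sqrt{1486}}{2} \approx 19.274$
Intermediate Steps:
$g = - \frac{7}{4}$ ($g = \frac{-2 - 5}{4} = \frac{1}{4} \left(-7\right) = - \frac{7}{4} \approx -1.75$)
$\sqrt{368 + g \left(-3 + 1\right)} = \sqrt{368 - \frac{7 \left(-3 + 1\right)}{4}} = \sqrt{368 - - \frac{7}{2}} = \sqrt{368 + \frac{7}{2}} = \sqrt{\frac{743}{2}} = \frac{\sqrt{1486}}{2}$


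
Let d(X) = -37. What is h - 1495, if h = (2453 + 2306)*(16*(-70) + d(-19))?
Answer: -5507658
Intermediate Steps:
h = -5506163 (h = (2453 + 2306)*(16*(-70) - 37) = 4759*(-1120 - 37) = 4759*(-1157) = -5506163)
h - 1495 = -5506163 - 1495 = -5507658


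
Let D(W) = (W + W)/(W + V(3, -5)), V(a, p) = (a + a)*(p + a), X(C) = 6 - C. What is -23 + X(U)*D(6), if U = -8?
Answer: -51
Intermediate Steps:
V(a, p) = 2*a*(a + p) (V(a, p) = (2*a)*(a + p) = 2*a*(a + p))
D(W) = 2*W/(-12 + W) (D(W) = (W + W)/(W + 2*3*(3 - 5)) = (2*W)/(W + 2*3*(-2)) = (2*W)/(W - 12) = (2*W)/(-12 + W) = 2*W/(-12 + W))
-23 + X(U)*D(6) = -23 + (6 - 1*(-8))*(2*6/(-12 + 6)) = -23 + (6 + 8)*(2*6/(-6)) = -23 + 14*(2*6*(-⅙)) = -23 + 14*(-2) = -23 - 28 = -51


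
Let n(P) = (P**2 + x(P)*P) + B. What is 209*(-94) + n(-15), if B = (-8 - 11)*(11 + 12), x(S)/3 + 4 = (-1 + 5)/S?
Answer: -19666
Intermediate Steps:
x(S) = -12 + 12/S (x(S) = -12 + 3*((-1 + 5)/S) = -12 + 3*(4/S) = -12 + 12/S)
B = -437 (B = -19*23 = -437)
n(P) = -437 + P**2 + P*(-12 + 12/P) (n(P) = (P**2 + (-12 + 12/P)*P) - 437 = (P**2 + P*(-12 + 12/P)) - 437 = -437 + P**2 + P*(-12 + 12/P))
209*(-94) + n(-15) = 209*(-94) + (-425 + (-15)**2 - 12*(-15)) = -19646 + (-425 + 225 + 180) = -19646 - 20 = -19666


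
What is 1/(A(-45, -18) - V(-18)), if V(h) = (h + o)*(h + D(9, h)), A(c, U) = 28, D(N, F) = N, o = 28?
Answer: 1/118 ≈ 0.0084746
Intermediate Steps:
V(h) = (9 + h)*(28 + h) (V(h) = (h + 28)*(h + 9) = (28 + h)*(9 + h) = (9 + h)*(28 + h))
1/(A(-45, -18) - V(-18)) = 1/(28 - (252 + (-18)² + 37*(-18))) = 1/(28 - (252 + 324 - 666)) = 1/(28 - 1*(-90)) = 1/(28 + 90) = 1/118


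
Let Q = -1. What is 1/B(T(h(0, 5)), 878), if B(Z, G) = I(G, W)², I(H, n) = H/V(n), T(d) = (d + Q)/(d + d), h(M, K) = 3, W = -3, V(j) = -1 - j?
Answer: 1/192721 ≈ 5.1888e-6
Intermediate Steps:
T(d) = (-1 + d)/(2*d) (T(d) = (d - 1)/(d + d) = (-1 + d)/((2*d)) = (-1 + d)*(1/(2*d)) = (-1 + d)/(2*d))
I(H, n) = H/(-1 - n)
B(Z, G) = G²/4 (B(Z, G) = (-G/(1 - 3))² = (-1*G/(-2))² = (-1*G*(-½))² = (G/2)² = G²/4)
1/B(T(h(0, 5)), 878) = 1/((¼)*878²) = 1/((¼)*770884) = 1/192721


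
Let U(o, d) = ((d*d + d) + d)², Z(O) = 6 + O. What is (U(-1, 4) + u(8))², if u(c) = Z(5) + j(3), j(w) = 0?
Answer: 344569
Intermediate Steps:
U(o, d) = (d² + 2*d)² (U(o, d) = ((d² + d) + d)² = ((d + d²) + d)² = (d² + 2*d)²)
u(c) = 11 (u(c) = (6 + 5) + 0 = 11 + 0 = 11)
(U(-1, 4) + u(8))² = (4²*(2 + 4)² + 11)² = (16*6² + 11)² = (16*36 + 11)² = (576 + 11)² = 587² = 344569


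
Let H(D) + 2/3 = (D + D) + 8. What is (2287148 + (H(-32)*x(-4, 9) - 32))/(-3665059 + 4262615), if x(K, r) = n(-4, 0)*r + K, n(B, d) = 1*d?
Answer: 1715507/448167 ≈ 3.8278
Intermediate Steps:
H(D) = 22/3 + 2*D (H(D) = -⅔ + ((D + D) + 8) = -⅔ + (2*D + 8) = -⅔ + (8 + 2*D) = 22/3 + 2*D)
n(B, d) = d
x(K, r) = K (x(K, r) = 0*r + K = 0 + K = K)
(2287148 + (H(-32)*x(-4, 9) - 32))/(-3665059 + 4262615) = (2287148 + ((22/3 + 2*(-32))*(-4) - 32))/(-3665059 + 4262615) = (2287148 + ((22/3 - 64)*(-4) - 32))/597556 = (2287148 + (-170/3*(-4) - 32))*(1/597556) = (2287148 + (680/3 - 32))*(1/597556) = (2287148 + 584/3)*(1/597556) = (6862028/3)*(1/597556) = 1715507/448167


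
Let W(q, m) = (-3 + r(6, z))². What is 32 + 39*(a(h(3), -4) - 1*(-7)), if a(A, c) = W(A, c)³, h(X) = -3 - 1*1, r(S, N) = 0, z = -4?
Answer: 28736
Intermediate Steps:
W(q, m) = 9 (W(q, m) = (-3 + 0)² = (-3)² = 9)
h(X) = -4 (h(X) = -3 - 1 = -4)
a(A, c) = 729 (a(A, c) = 9³ = 729)
32 + 39*(a(h(3), -4) - 1*(-7)) = 32 + 39*(729 - 1*(-7)) = 32 + 39*(729 + 7) = 32 + 39*736 = 32 + 28704 = 28736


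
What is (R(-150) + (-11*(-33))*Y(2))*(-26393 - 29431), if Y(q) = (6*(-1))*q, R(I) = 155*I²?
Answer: -194443030656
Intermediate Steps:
Y(q) = -6*q
(R(-150) + (-11*(-33))*Y(2))*(-26393 - 29431) = (155*(-150)² + (-11*(-33))*(-6*2))*(-26393 - 29431) = (155*22500 + 363*(-12))*(-55824) = (3487500 - 4356)*(-55824) = 3483144*(-55824) = -194443030656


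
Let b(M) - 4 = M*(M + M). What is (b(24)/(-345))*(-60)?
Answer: 4624/23 ≈ 201.04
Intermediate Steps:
b(M) = 4 + 2*M**2 (b(M) = 4 + M*(M + M) = 4 + M*(2*M) = 4 + 2*M**2)
(b(24)/(-345))*(-60) = ((4 + 2*24**2)/(-345))*(-60) = ((4 + 2*576)*(-1/345))*(-60) = ((4 + 1152)*(-1/345))*(-60) = (1156*(-1/345))*(-60) = -1156/345*(-60) = 4624/23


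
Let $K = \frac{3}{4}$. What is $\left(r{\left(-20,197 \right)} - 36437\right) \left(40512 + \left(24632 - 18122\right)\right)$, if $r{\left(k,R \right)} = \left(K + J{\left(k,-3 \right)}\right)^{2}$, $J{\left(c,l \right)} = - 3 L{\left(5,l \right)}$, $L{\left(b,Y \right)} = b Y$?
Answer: $- \frac{12919365033}{8} \approx -1.6149 \cdot 10^{9}$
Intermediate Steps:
$L{\left(b,Y \right)} = Y b$
$J{\left(c,l \right)} = - 15 l$ ($J{\left(c,l \right)} = - 3 l 5 = - 3 \cdot 5 l = - 15 l$)
$K = \frac{3}{4}$ ($K = 3 \cdot \frac{1}{4} = \frac{3}{4} \approx 0.75$)
$r{\left(k,R \right)} = \frac{33489}{16}$ ($r{\left(k,R \right)} = \left(\frac{3}{4} - -45\right)^{2} = \left(\frac{3}{4} + 45\right)^{2} = \left(\frac{183}{4}\right)^{2} = \frac{33489}{16}$)
$\left(r{\left(-20,197 \right)} - 36437\right) \left(40512 + \left(24632 - 18122\right)\right) = \left(\frac{33489}{16} - 36437\right) \left(40512 + \left(24632 - 18122\right)\right) = - \frac{549503 \left(40512 + \left(24632 - 18122\right)\right)}{16} = - \frac{549503 \left(40512 + 6510\right)}{16} = \left(- \frac{549503}{16}\right) 47022 = - \frac{12919365033}{8}$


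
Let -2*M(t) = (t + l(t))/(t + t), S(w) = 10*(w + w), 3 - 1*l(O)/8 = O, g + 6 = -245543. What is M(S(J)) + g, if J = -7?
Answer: -34376609/140 ≈ -2.4555e+5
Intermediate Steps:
g = -245549 (g = -6 - 245543 = -245549)
l(O) = 24 - 8*O
S(w) = 20*w (S(w) = 10*(2*w) = 20*w)
M(t) = -(24 - 7*t)/(4*t) (M(t) = -(t + (24 - 8*t))/(2*(t + t)) = -(24 - 7*t)/(2*(2*t)) = -(24 - 7*t)*1/(2*t)/2 = -(24 - 7*t)/(4*t))
M(S(J)) + g = (7/4 - 6/(20*(-7))) - 245549 = (7/4 - 6/(-140)) - 245549 = (7/4 - 6*(-1/140)) - 245549 = (7/4 + 3/70) - 245549 = 251/140 - 245549 = -34376609/140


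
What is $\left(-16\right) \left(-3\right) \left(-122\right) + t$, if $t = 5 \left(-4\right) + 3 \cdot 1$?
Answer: $-5873$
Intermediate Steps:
$t = -17$ ($t = -20 + 3 = -17$)
$\left(-16\right) \left(-3\right) \left(-122\right) + t = \left(-16\right) \left(-3\right) \left(-122\right) - 17 = 48 \left(-122\right) - 17 = -5856 - 17 = -5873$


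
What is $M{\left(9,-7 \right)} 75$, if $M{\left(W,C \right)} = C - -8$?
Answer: $75$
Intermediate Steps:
$M{\left(W,C \right)} = 8 + C$ ($M{\left(W,C \right)} = C + 8 = 8 + C$)
$M{\left(9,-7 \right)} 75 = \left(8 - 7\right) 75 = 1 \cdot 75 = 75$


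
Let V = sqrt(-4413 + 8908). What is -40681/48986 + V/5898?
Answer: -40681/48986 + sqrt(4495)/5898 ≈ -0.81909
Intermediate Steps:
V = sqrt(4495) ≈ 67.045
-40681/48986 + V/5898 = -40681/48986 + sqrt(4495)/5898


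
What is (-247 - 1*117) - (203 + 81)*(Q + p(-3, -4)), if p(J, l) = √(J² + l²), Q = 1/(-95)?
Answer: -169196/95 ≈ -1781.0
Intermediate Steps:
Q = -1/95 ≈ -0.010526
(-247 - 1*117) - (203 + 81)*(Q + p(-3, -4)) = (-247 - 1*117) - (203 + 81)*(-1/95 + √((-3)² + (-4)²)) = (-247 - 117) - 284*(-1/95 + √(9 + 16)) = -364 - 284*(-1/95 + √25) = -364 - 284*(-1/95 + 5) = -364 - 284*474/95 = -364 - 1*134616/95 = -364 - 134616/95 = -169196/95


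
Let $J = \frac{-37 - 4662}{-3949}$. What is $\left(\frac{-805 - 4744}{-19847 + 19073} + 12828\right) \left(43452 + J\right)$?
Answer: $\frac{1704713333486387}{3056526} \approx 5.5773 \cdot 10^{8}$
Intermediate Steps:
$J = \frac{4699}{3949}$ ($J = \left(-37 - 4662\right) \left(- \frac{1}{3949}\right) = \left(-4699\right) \left(- \frac{1}{3949}\right) = \frac{4699}{3949} \approx 1.1899$)
$\left(\frac{-805 - 4744}{-19847 + 19073} + 12828\right) \left(43452 + J\right) = \left(\frac{-805 - 4744}{-19847 + 19073} + 12828\right) \left(43452 + \frac{4699}{3949}\right) = \left(- \frac{5549}{-774} + 12828\right) \frac{171596647}{3949} = \left(\left(-5549\right) \left(- \frac{1}{774}\right) + 12828\right) \frac{171596647}{3949} = \left(\frac{5549}{774} + 12828\right) \frac{171596647}{3949} = \frac{9934421}{774} \cdot \frac{171596647}{3949} = \frac{1704713333486387}{3056526}$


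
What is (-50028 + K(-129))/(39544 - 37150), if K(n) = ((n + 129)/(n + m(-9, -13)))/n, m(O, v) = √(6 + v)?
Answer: -8338/399 ≈ -20.897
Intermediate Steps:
K(n) = (129 + n)/(n*(n + I*√7)) (K(n) = ((n + 129)/(n + √(6 - 13)))/n = ((129 + n)/(n + √(-7)))/n = ((129 + n)/(n + I*√7))/n = (129 + n)/(n*(n + I*√7)))
(-50028 + K(-129))/(39544 - 37150) = (-50028 + (129 - 129)/((-129)*(-129 + I*√7)))/(39544 - 37150) = (-50028 - 1/129*0/(-129 + I*√7))/2394 = (-50028 + 0)*(1/2394) = -50028*1/2394 = -8338/399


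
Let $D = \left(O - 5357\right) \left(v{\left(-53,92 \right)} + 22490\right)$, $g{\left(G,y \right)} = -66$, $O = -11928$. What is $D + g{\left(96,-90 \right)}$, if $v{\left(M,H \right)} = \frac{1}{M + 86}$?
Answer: $- \frac{12828427913}{33} \approx -3.8874 \cdot 10^{8}$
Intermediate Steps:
$v{\left(M,H \right)} = \frac{1}{86 + M}$
$D = - \frac{12828425735}{33}$ ($D = \left(-11928 - 5357\right) \left(\frac{1}{86 - 53} + 22490\right) = - 17285 \left(\frac{1}{33} + 22490\right) = \left(-17285\right) \frac{742171}{33} = - \frac{12828425735}{33} \approx -3.8874 \cdot 10^{8}$)
$D + g{\left(96,-90 \right)} = - \frac{12828425735}{33} - 66 = - \frac{12828427913}{33}$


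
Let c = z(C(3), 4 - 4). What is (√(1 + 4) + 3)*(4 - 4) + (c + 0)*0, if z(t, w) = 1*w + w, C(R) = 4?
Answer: 0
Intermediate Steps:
z(t, w) = 2*w (z(t, w) = w + w = 2*w)
c = 0 (c = 2*(4 - 4) = 2*0 = 0)
(√(1 + 4) + 3)*(4 - 4) + (c + 0)*0 = (√(1 + 4) + 3)*(4 - 4) + (0 + 0)*0 = (√5 + 3)*0 + 0*0 = (3 + √5)*0 + 0 = 0 + 0 = 0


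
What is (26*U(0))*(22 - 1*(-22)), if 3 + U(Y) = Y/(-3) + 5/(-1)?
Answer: -9152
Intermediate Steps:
U(Y) = -8 - Y/3 (U(Y) = -3 + (Y/(-3) + 5/(-1)) = -3 + (Y*(-1/3) + 5*(-1)) = -3 + (-Y/3 - 5) = -3 + (-5 - Y/3) = -8 - Y/3)
(26*U(0))*(22 - 1*(-22)) = (26*(-8 - 1/3*0))*(22 - 1*(-22)) = (26*(-8 + 0))*(22 + 22) = (26*(-8))*44 = -208*44 = -9152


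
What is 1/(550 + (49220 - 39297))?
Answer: 1/10473 ≈ 9.5484e-5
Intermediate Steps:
1/(550 + (49220 - 39297)) = 1/(550 + 9923) = 1/10473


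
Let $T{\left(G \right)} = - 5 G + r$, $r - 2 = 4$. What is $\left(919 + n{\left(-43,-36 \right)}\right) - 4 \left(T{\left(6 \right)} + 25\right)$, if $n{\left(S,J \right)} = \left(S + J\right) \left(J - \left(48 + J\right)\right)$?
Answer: $4707$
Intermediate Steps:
$r = 6$ ($r = 2 + 4 = 6$)
$n{\left(S,J \right)} = - 48 J - 48 S$ ($n{\left(S,J \right)} = \left(J + S\right) \left(-48\right) = - 48 J - 48 S$)
$T{\left(G \right)} = 6 - 5 G$ ($T{\left(G \right)} = - 5 G + 6 = 6 - 5 G$)
$\left(919 + n{\left(-43,-36 \right)}\right) - 4 \left(T{\left(6 \right)} + 25\right) = \left(919 - -3792\right) - 4 \left(\left(6 - 30\right) + 25\right) = \left(919 + \left(1728 + 2064\right)\right) - 4 \left(\left(6 - 30\right) + 25\right) = \left(919 + 3792\right) - 4 \left(-24 + 25\right) = 4711 - 4 = 4707$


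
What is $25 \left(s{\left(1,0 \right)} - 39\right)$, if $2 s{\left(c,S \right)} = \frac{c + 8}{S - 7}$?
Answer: $- \frac{13875}{14} \approx -991.07$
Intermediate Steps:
$s{\left(c,S \right)} = \frac{8 + c}{2 \left(-7 + S\right)}$ ($s{\left(c,S \right)} = \frac{\left(c + 8\right) \frac{1}{S - 7}}{2} = \frac{\left(8 + c\right) \frac{1}{-7 + S}}{2} = \frac{\frac{1}{-7 + S} \left(8 + c\right)}{2} = \frac{8 + c}{2 \left(-7 + S\right)}$)
$25 \left(s{\left(1,0 \right)} - 39\right) = 25 \left(\frac{8 + 1}{2 \left(-7 + 0\right)} - 39\right) = 25 \left(\frac{1}{2} \frac{1}{-7} \cdot 9 - 39\right) = 25 \left(\frac{1}{2} \left(- \frac{1}{7}\right) 9 - 39\right) = 25 \left(- \frac{9}{14} - 39\right) = 25 \left(- \frac{555}{14}\right) = - \frac{13875}{14}$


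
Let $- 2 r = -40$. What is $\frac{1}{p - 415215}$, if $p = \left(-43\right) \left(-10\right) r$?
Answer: $- \frac{1}{406615} \approx -2.4593 \cdot 10^{-6}$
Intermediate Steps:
$r = 20$ ($r = \left(- \frac{1}{2}\right) \left(-40\right) = 20$)
$p = 8600$ ($p = \left(-43\right) \left(-10\right) 20 = 430 \cdot 20 = 8600$)
$\frac{1}{p - 415215} = \frac{1}{8600 - 415215} = \frac{1}{-406615} = - \frac{1}{406615}$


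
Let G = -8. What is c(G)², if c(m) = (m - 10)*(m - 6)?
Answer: 63504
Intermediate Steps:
c(m) = (-10 + m)*(-6 + m)
c(G)² = (60 + (-8)² - 16*(-8))² = (60 + 64 + 128)² = 252² = 63504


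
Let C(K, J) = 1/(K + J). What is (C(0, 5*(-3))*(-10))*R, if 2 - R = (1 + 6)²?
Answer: -94/3 ≈ -31.333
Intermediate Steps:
C(K, J) = 1/(J + K)
R = -47 (R = 2 - (1 + 6)² = 2 - 1*7² = 2 - 1*49 = 2 - 49 = -47)
(C(0, 5*(-3))*(-10))*R = (-10/(5*(-3) + 0))*(-47) = (-10/(-15 + 0))*(-47) = (-10/(-15))*(-47) = -1/15*(-10)*(-47) = (⅔)*(-47) = -94/3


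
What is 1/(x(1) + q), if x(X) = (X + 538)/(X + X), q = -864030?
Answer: -2/1727521 ≈ -1.1577e-6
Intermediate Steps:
x(X) = (538 + X)/(2*X) (x(X) = (538 + X)/((2*X)) = (538 + X)*(1/(2*X)) = (538 + X)/(2*X))
1/(x(1) + q) = 1/((½)*(538 + 1)/1 - 864030) = 1/((½)*1*539 - 864030) = 1/(539/2 - 864030) = 1/(-1727521/2) = -2/1727521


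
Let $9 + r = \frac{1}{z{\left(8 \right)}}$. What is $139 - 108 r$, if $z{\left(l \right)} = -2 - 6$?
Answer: $\frac{2249}{2} \approx 1124.5$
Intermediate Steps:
$z{\left(l \right)} = -8$
$r = - \frac{73}{8}$ ($r = -9 + \frac{1}{-8} = -9 - \frac{1}{8} = - \frac{73}{8} \approx -9.125$)
$139 - 108 r = 139 - - \frac{1971}{2} = 139 + \frac{1971}{2} = \frac{2249}{2}$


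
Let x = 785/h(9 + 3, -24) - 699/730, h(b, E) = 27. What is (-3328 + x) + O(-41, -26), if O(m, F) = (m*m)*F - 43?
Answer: -927333493/19710 ≈ -47049.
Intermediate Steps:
x = 554177/19710 (x = 785/27 - 699/730 = 554177/19710 ≈ 28.117)
O(m, F) = -43 + F*m² (O(m, F) = m²*F - 43 = F*m² - 43 = -43 + F*m²)
(-3328 + x) + O(-41, -26) = (-3328 + 554177/19710) + (-43 - 26*(-41)²) = -65040703/19710 + (-43 - 26*1681) = -65040703/19710 + (-43 - 43706) = -65040703/19710 - 43749 = -927333493/19710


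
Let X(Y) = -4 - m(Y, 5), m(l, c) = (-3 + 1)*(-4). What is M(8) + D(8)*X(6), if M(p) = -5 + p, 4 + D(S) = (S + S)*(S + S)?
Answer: -3021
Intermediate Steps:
m(l, c) = 8 (m(l, c) = -2*(-4) = 8)
D(S) = -4 + 4*S² (D(S) = -4 + (S + S)*(S + S) = -4 + (2*S)*(2*S) = -4 + 4*S²)
X(Y) = -12 (X(Y) = -4 - 1*8 = -4 - 8 = -12)
M(8) + D(8)*X(6) = (-5 + 8) + (-4 + 4*8²)*(-12) = 3 + (-4 + 4*64)*(-12) = 3 + (-4 + 256)*(-12) = 3 + 252*(-12) = 3 - 3024 = -3021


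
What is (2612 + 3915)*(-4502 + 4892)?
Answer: 2545530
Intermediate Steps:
(2612 + 3915)*(-4502 + 4892) = 6527*390 = 2545530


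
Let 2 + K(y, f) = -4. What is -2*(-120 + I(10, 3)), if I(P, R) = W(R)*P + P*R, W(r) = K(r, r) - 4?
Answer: 380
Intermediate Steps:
K(y, f) = -6 (K(y, f) = -2 - 4 = -6)
W(r) = -10 (W(r) = -6 - 4 = -10)
I(P, R) = -10*P + P*R
-2*(-120 + I(10, 3)) = -2*(-120 + 10*(-10 + 3)) = -2*(-120 + 10*(-7)) = -2*(-120 - 70) = -2*(-190) = 380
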